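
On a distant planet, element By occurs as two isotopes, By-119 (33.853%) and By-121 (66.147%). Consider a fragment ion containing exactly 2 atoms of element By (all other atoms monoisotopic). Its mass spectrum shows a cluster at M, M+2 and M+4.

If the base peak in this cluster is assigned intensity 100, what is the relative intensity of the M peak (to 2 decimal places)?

25.59

Binomial terms of (0.33853 + 0.66147)^2: M 0.1146, M+2 0.4479, M+4 0.4375 → M+2 is the base peak.
P(M+2) = C(2,1) × 0.33853^1 × 0.66147^1 = 2 × 0.33853 × 0.66147 = 0.447855 (base)
P(M) = C(2,0) × 0.33853^2 × 0.66147^0 = 1 × 0.11460256 × 1.0000 = 0.114603
Relative intensity = 0.114603 / 0.447855 × 100 = 25.59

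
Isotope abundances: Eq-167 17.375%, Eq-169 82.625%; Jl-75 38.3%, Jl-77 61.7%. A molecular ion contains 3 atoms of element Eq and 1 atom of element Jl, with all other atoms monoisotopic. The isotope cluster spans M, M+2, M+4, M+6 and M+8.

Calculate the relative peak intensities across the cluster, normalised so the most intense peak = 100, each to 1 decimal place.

Element Eq pattern (n=3): 0.00524535 : 0.07483114 : 0.35585167 : 0.56407184
Element Jl pattern (n=1): 0.3830 : 0.6170
Convolve the two distributions (both contribute in 2-u steps):
  M: 0.00524535×0.3830 = 0.002009
  M+2: 0.00524535×0.6170 + 0.07483114×0.3830 = 0.031897
  M+4: 0.07483114×0.6170 + 0.35585167×0.3830 = 0.182462
  M+6: 0.35585167×0.6170 + 0.56407184×0.3830 = 0.435600
  M+8: 0.56407184×0.6170 = 0.348032
Scale to base peak (0.435600) = 100: 0.5 : 7.3 : 41.9 : 100.0 : 79.9

0.5 : 7.3 : 41.9 : 100.0 : 79.9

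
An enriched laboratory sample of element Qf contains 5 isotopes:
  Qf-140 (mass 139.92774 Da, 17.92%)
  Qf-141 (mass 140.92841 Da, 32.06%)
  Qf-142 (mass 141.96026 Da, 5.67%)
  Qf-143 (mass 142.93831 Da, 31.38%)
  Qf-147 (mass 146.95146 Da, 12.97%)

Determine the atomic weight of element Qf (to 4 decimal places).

142.2195 Da

Average mass = Σ (abundance × isotope mass) = 0.1792 × 139.92774 + 0.3206 × 140.92841 + 0.0567 × 141.96026 + 0.3138 × 142.93831 + 0.1297 × 146.95146
= 25.075051 + 45.181648 + 8.049147 + 44.854042 + 19.059604 = 142.219492 Da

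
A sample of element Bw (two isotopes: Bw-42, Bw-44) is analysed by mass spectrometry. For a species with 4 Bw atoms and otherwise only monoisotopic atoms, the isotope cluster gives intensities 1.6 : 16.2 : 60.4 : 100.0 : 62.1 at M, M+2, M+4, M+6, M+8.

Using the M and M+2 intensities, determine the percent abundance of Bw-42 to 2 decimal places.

28.32%

Write p for the Bw-42 fraction. I(M+2)/I(M) = [C(4,1)·p^3·(1−p)] / p^4 = 4·(1−p)/p = 16.2/1.6 = 10.1250
(1−p)/p = 10.1250/4 = 2.5312  ⇒  p = 1/(1 + 2.5312) = 0.2832
Bw-42: 28.32%, Bw-44: 71.68%.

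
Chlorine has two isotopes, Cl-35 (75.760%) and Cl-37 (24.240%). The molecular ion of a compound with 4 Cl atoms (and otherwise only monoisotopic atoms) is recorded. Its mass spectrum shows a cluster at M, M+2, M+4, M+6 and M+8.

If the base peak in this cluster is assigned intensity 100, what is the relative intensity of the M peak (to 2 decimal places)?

(0.75760 + 0.24240)^4 gives M 0.3294, M+2 0.4216, M+4 0.2023, M+6 0.0432, M+8 0.0035; the largest is M+2.
P(M+2) = C(4,1) × 0.75760^3 × 0.24240^1 = 4 × 0.4348304 × 0.2424 = 0.421612 (base)
P(M) = C(4,0) × 0.75760^4 × 0.24240^0 = 1 × 0.32942751 × 1.0000 = 0.329428
Relative intensity = 0.329428 / 0.421612 × 100 = 78.14

78.14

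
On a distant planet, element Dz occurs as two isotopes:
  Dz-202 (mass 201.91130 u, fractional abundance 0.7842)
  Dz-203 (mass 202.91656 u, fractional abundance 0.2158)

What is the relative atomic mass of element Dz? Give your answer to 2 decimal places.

202.13 u

Weight each isotope mass by its fractional abundance: 0.7842 × 201.91130 + 0.2158 × 202.91656
= 158.338841 + 43.789394 = 202.128235 u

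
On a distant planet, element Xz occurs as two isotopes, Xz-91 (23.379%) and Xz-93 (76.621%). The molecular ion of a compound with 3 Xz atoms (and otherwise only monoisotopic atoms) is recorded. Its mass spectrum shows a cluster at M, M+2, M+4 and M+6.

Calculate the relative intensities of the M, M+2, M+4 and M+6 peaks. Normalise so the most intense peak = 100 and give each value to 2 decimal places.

Expanding (0.23379 + 0.76621)^3:
P(M) = 0.23379^3 = 0.012778
P(M+2) = 3 × 0.23379^2 × 0.76621^1 = 0.125638
P(M+4) = 3 × 0.23379^1 × 0.76621^2 = 0.411759
P(M+6) = 0.76621^3 = 0.449825
The M+6 peak is largest (0.449825); scaling to 100 gives 2.84 : 27.93 : 91.54 : 100.00.

2.84 : 27.93 : 91.54 : 100.00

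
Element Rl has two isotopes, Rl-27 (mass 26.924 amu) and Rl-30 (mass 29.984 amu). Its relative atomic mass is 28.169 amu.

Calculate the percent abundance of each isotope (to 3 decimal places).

Writing the weighted mean with unknown fraction x of Rl-27:
26.924·x + 29.984·(1 − x) = 28.169
(26.924 − 29.984)·x = 28.169 − 29.984
x = -1.815 / -3.060 = 0.59314 → 59.314% Rl-27, 40.686% Rl-30.

Rl-27: 59.314%, Rl-30: 40.686%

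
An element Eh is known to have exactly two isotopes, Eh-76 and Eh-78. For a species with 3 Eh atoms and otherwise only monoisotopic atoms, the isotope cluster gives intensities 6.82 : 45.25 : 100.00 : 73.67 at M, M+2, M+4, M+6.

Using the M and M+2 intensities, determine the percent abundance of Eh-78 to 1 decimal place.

Let p = fractional abundance of Eh-76. I(M+2)/I(M) = [C(3,1)·p^2·(1−p)] / p^3 = 3·(1−p)/p = 45.25/6.82 = 6.6349
(1−p)/p = 6.6349/3 = 2.2116  ⇒  p = 1/(1 + 2.2116) = 0.3114
Eh-76: 31.1%, Eh-78: 68.9%.

68.9%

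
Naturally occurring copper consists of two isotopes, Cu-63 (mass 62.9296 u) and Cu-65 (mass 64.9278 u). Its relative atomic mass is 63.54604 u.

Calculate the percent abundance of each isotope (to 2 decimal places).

Cu-63: 69.15%, Cu-65: 30.85%

With x = fraction of Cu-63 (so Cu-65 is 1 − x):
62.9296·x + 64.9278·(1 − x) = 63.54604
(62.9296 − 64.9278)·x = 63.54604 − 64.9278
x = -1.38176 / -1.9982 = 0.69150 → 69.15% Cu-63, 30.85% Cu-65.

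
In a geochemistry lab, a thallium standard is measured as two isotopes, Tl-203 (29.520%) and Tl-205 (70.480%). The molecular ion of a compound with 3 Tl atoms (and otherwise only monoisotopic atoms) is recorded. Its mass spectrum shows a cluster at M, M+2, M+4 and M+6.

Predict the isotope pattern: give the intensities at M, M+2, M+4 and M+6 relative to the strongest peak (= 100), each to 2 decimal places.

5.85 : 41.88 : 100.00 : 79.58

The 3 Tl atoms are independent, so intensities follow the terms of (0.29520 + 0.70480)^3.
P(M) = 0.29520^3 = 0.025725
P(M+2) = 3 × 0.29520^2 × 0.70480^1 = 0.184255
P(M+4) = 3 × 0.29520^1 × 0.70480^2 = 0.439916
P(M+6) = 0.70480^3 = 0.350104
The M+4 peak is largest (0.439916); scaling to 100 gives 5.85 : 41.88 : 100.00 : 79.58.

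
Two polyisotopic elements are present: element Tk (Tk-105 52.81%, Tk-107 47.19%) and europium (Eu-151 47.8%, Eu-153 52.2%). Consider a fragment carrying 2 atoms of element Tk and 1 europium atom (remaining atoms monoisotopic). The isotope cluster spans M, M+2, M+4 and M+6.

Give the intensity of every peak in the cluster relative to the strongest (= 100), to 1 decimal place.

34.7 : 100.0 : 95.5 : 30.3

Element Tk pattern (n=2): 0.27888961 : 0.49842078 : 0.22268961
Europium pattern (n=1): 0.4780 : 0.5220
Convolve the two distributions (both contribute in 2-u steps):
  M: 0.27888961×0.4780 = 0.133309
  M+2: 0.27888961×0.5220 + 0.49842078×0.4780 = 0.383826
  M+4: 0.49842078×0.5220 + 0.22268961×0.4780 = 0.366621
  M+6: 0.22268961×0.5220 = 0.116244
Scale to base peak (0.383826) = 100: 34.7 : 100.0 : 95.5 : 30.3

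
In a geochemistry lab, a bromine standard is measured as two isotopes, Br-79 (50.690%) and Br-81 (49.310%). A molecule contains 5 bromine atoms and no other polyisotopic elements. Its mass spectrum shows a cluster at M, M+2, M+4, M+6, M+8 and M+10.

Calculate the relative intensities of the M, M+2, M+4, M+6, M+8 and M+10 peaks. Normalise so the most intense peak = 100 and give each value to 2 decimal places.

10.57 : 51.40 : 100.00 : 97.28 : 47.31 : 9.21

The 5 Br atoms are independent, so intensities follow the terms of (0.50690 + 0.49310)^5.
P(M) = 0.50690^5 = 0.033467
P(M+2) = 5 × 0.50690^4 × 0.49310^1 = 0.162777
P(M+4) = 10 × 0.50690^3 × 0.49310^2 = 0.316692
P(M+6) = 10 × 0.50690^2 × 0.49310^3 = 0.308070
P(M+8) = 5 × 0.50690^1 × 0.49310^4 = 0.149842
P(M+10) = 0.49310^5 = 0.029152
The M+4 peak is largest (0.316692); scaling to 100 gives 10.57 : 51.40 : 100.00 : 97.28 : 47.31 : 9.21.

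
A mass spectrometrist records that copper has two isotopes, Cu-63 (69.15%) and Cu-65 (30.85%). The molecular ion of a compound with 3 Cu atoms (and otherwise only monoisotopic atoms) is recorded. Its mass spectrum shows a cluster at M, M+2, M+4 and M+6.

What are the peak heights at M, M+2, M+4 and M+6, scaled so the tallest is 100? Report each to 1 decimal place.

Each Cu atom is independently Cu-63 (p = 0.6915) or Cu-65 (q = 0.3085); the cluster is the binomial expansion (p + q)^3.
P(M) = 0.6915^3 = 0.330656
P(M+2) = 3 × 0.6915^2 × 0.3085^1 = 0.442548
P(M+4) = 3 × 0.6915^1 × 0.3085^2 = 0.197435
P(M+6) = 0.3085^3 = 0.029361
The M+2 peak is largest (0.442548); scaling to 100 gives 74.7 : 100.0 : 44.6 : 6.6.

74.7 : 100.0 : 44.6 : 6.6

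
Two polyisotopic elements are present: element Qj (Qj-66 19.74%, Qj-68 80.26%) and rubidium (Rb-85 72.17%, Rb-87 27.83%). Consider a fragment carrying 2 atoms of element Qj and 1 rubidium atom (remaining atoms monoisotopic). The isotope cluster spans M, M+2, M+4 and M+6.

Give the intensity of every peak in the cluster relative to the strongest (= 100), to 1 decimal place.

5.1 : 43.3 : 100.0 : 32.4

Element Qj pattern (n=2): 0.03896676 : 0.31686648 : 0.64416676
Rubidium pattern (n=1): 0.7217 : 0.2783
Convolve the two distributions (both contribute in 2-u steps):
  M: 0.03896676×0.7217 = 0.028122
  M+2: 0.03896676×0.2783 + 0.31686648×0.7217 = 0.239527
  M+4: 0.31686648×0.2783 + 0.64416676×0.7217 = 0.553079
  M+6: 0.64416676×0.2783 = 0.179272
Scale to base peak (0.553079) = 100: 5.1 : 43.3 : 100.0 : 32.4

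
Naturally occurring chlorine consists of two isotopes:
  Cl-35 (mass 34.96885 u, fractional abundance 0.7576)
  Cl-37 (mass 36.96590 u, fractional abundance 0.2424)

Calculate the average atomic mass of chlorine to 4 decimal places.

35.4529 u

Weight each isotope mass by its fractional abundance: 0.7576 × 34.96885 + 0.2424 × 36.96590
= 26.492401 + 8.960534 = 35.452935 u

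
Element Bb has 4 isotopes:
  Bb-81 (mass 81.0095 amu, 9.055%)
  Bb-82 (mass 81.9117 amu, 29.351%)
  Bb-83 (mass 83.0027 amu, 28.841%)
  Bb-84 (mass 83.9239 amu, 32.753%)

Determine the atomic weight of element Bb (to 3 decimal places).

Average mass = Σ (abundance × isotope mass) = 0.09055 × 81.0095 + 0.29351 × 81.9117 + 0.28841 × 83.0027 + 0.32753 × 83.9239
= 7.33541 + 24.04190 + 23.93881 + 27.48759 = 82.80371 amu

82.804 amu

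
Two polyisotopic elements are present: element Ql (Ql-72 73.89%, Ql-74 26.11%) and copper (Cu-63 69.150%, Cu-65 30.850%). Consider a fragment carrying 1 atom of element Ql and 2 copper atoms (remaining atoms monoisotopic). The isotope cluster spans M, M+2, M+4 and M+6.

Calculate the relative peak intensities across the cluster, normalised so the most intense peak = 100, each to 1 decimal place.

80.3 : 100.0 : 41.3 : 5.6

Element Ql pattern (n=1): 0.7389 : 0.2611
Copper pattern (n=2): 0.47817225 : 0.4266555 : 0.09517225
Convolve the two distributions (both contribute in 2-u steps):
  M: 0.7389×0.47817225 = 0.353321
  M+2: 0.7389×0.4266555 + 0.2611×0.47817225 = 0.440107
  M+4: 0.7389×0.09517225 + 0.2611×0.4266555 = 0.181723
  M+6: 0.2611×0.09517225 = 0.024849
Scale to base peak (0.440107) = 100: 80.3 : 100.0 : 41.3 : 5.6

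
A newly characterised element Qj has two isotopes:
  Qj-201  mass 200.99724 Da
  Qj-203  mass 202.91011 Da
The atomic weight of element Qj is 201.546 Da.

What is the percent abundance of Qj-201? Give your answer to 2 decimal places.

Let x be the fractional abundance of Qj-201; then Qj-203 has abundance 1 − x.
200.99724·x + 202.91011·(1 − x) = 201.546
(200.99724 − 202.91011)·x = 201.546 − 202.91011
x = -1.36411 / -1.91287 = 0.71312 → 71.31% Qj-201, 28.69% Qj-203.

71.31%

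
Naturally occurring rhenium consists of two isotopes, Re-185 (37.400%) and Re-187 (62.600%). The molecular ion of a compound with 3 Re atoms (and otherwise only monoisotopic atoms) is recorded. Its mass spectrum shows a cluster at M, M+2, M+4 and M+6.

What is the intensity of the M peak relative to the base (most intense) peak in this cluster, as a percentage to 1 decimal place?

Term probabilities: M 0.0523, M+2 0.2627, M+4 0.4397, M+6 0.2453. Base peak = M+4.
P(M+4) = C(3,2) × 0.37400^1 × 0.62600^2 = 3 × 0.3740 × 0.391876 = 0.439685 (base)
P(M) = C(3,0) × 0.37400^3 × 0.62600^0 = 1 × 0.05231362 × 1.0000 = 0.052314
Relative intensity = 0.052314 / 0.439685 × 100 = 11.9

11.9%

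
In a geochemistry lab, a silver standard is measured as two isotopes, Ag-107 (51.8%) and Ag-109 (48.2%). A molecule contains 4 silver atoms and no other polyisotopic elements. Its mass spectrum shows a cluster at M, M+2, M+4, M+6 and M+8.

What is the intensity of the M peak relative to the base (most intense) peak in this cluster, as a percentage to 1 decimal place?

19.2%

Term probabilities: M 0.0720, M+2 0.2680, M+4 0.3740, M+6 0.2320, M+8 0.0540. Base peak = M+4.
P(M+4) = C(4,2) × 0.518^2 × 0.482^2 = 6 × 0.268324 × 0.232324 = 0.374029 (base)
P(M) = C(4,0) × 0.518^4 × 0.482^0 = 1 × 0.07199777 × 1.0000 = 0.071998
Relative intensity = 0.071998 / 0.374029 × 100 = 19.2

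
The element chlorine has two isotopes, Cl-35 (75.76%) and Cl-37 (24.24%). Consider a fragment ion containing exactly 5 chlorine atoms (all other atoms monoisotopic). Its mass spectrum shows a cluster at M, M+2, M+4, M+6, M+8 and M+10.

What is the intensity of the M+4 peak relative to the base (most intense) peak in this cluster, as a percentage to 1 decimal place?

64.0%

Binomial terms of (0.7576 + 0.2424)^5: M 0.2496, M+2 0.3993, M+4 0.2555, M+6 0.0817, M+8 0.0131, M+10 0.0008 → M+2 is the base peak.
P(M+2) = C(5,1) × 0.7576^4 × 0.2424^1 = 5 × 0.32942751 × 0.2424 = 0.399266 (base)
P(M+4) = C(5,2) × 0.7576^3 × 0.2424^2 = 10 × 0.4348304 × 0.05875776 = 0.255497
Relative intensity = 0.255497 / 0.399266 × 100 = 64.0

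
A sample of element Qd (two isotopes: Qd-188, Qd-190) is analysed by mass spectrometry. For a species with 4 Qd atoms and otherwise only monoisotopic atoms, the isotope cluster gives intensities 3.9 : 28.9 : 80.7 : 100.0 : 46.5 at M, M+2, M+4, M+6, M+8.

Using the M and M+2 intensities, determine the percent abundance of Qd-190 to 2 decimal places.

64.94%

If p is the fraction of Qd that is Qd-188, then I(M+2)/I(M) = [C(4,1)·p^3·(1−p)] / p^4 = 4·(1−p)/p = 28.9/3.9 = 7.4103
(1−p)/p = 7.4103/4 = 1.8526  ⇒  p = 1/(1 + 1.8526) = 0.3506
Qd-188: 35.06%, Qd-190: 64.94%.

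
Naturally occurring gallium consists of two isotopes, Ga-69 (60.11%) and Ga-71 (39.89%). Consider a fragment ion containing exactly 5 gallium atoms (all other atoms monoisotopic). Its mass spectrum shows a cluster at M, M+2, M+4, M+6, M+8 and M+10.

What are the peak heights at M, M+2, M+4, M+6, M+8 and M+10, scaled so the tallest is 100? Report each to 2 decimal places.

Each Ga atom is independently Ga-69 (p = 0.6011) or Ga-71 (q = 0.3989); the cluster is the binomial expansion (p + q)^5.
P(M) = 0.6011^5 = 0.078475
P(M+2) = 5 × 0.6011^4 × 0.3989^1 = 0.260388
P(M+4) = 10 × 0.6011^3 × 0.3989^2 = 0.345596
P(M+6) = 10 × 0.6011^2 × 0.3989^3 = 0.229343
P(M+8) = 5 × 0.6011^1 × 0.3989^4 = 0.076098
P(M+10) = 0.3989^5 = 0.010100
The M+4 peak is largest (0.345596); scaling to 100 gives 22.71 : 75.34 : 100.00 : 66.36 : 22.02 : 2.92.

22.71 : 75.34 : 100.00 : 66.36 : 22.02 : 2.92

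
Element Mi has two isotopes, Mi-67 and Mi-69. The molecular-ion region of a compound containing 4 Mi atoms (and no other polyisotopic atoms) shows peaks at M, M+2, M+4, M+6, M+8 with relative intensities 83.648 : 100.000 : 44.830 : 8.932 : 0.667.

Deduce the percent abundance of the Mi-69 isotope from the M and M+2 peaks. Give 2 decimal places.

Write p for the Mi-67 fraction. I(M+2)/I(M) = [C(4,1)·p^3·(1−p)] / p^4 = 4·(1−p)/p = 100.000/83.648 = 1.1955
(1−p)/p = 1.1955/4 = 0.2989  ⇒  p = 1/(1 + 0.2989) = 0.7699
Mi-67: 76.99%, Mi-69: 23.01%.

23.01%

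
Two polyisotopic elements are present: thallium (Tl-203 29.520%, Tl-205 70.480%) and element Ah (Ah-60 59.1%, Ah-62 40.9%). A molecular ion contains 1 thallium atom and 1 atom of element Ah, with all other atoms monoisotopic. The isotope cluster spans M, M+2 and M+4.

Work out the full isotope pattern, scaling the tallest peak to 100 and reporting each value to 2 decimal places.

Thallium pattern (n=1): 0.2952 : 0.7048
Element Ah pattern (n=1): 0.5910 : 0.4090
Convolve the two distributions (both contribute in 2-u steps):
  M: 0.2952×0.5910 = 0.174463
  M+2: 0.2952×0.4090 + 0.7048×0.5910 = 0.537274
  M+4: 0.7048×0.4090 = 0.288263
Scale to base peak (0.537274) = 100: 32.47 : 100.00 : 53.65

32.47 : 100.00 : 53.65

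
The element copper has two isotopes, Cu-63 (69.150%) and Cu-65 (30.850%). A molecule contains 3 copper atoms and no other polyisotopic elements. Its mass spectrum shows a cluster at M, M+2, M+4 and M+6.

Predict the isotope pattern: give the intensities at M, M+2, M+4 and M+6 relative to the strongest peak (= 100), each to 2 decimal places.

74.72 : 100.00 : 44.61 : 6.63

The 3 Cu atoms are independent, so intensities follow the terms of (0.69150 + 0.30850)^3.
P(M) = 0.69150^3 = 0.330656
P(M+2) = 3 × 0.69150^2 × 0.30850^1 = 0.442548
P(M+4) = 3 × 0.69150^1 × 0.30850^2 = 0.197435
P(M+6) = 0.30850^3 = 0.029361
The M+2 peak is largest (0.442548); scaling to 100 gives 74.72 : 100.00 : 44.61 : 6.63.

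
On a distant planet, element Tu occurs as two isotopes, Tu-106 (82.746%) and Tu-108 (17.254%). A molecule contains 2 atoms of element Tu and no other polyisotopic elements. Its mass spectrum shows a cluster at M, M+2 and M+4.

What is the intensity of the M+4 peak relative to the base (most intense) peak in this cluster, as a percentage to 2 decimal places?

Term probabilities: M 0.6847, M+2 0.2855, M+4 0.0298. Base peak = M.
P(M) = C(2,0) × 0.82746^2 × 0.17254^0 = 1 × 0.68469005 × 1.0000 = 0.684690 (base)
P(M+4) = C(2,2) × 0.82746^0 × 0.17254^2 = 1 × 1.0000 × 0.02977005 = 0.029770
Relative intensity = 0.029770 / 0.684690 × 100 = 4.35

4.35%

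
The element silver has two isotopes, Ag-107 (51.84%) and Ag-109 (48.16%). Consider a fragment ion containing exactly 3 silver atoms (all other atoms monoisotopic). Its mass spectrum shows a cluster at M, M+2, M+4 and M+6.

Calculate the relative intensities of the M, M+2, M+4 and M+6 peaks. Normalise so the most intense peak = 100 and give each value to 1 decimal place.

35.9 : 100.0 : 92.9 : 28.8

Expanding (0.5184 + 0.4816)^3:
P(M) = 0.5184^3 = 0.139314
P(M+2) = 3 × 0.5184^2 × 0.4816^1 = 0.388273
P(M+4) = 3 × 0.5184^1 × 0.4816^2 = 0.360711
P(M+6) = 0.4816^3 = 0.111702
The M+2 peak is largest (0.388273); scaling to 100 gives 35.9 : 100.0 : 92.9 : 28.8.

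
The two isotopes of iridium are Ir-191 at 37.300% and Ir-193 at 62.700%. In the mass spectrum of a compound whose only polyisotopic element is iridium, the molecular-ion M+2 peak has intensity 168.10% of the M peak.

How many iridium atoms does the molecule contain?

The M+2/M ratio from n Ir atoms is n · q/p = n · 0.62700/0.37300.
n = 1.6810 × 0.37300/0.62700 = 1.00 ≈ 1

1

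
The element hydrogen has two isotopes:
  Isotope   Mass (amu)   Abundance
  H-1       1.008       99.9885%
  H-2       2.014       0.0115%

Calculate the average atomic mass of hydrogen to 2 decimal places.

1.01 amu

Average mass = Σ (abundance × isotope mass) = 0.999885 × 1.008 + 0.000115 × 2.014
= 1.0079 + 0.0002 = 1.0081 amu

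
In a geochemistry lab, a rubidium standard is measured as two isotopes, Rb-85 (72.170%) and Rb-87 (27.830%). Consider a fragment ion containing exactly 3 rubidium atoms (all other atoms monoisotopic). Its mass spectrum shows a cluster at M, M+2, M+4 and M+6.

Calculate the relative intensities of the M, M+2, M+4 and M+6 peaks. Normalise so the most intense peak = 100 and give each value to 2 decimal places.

The 3 Rb atoms are independent, so intensities follow the terms of (0.72170 + 0.27830)^3.
P(M) = 0.72170^3 = 0.375898
P(M+2) = 3 × 0.72170^2 × 0.27830^1 = 0.434858
P(M+4) = 3 × 0.72170^1 × 0.27830^2 = 0.167689
P(M+6) = 0.27830^3 = 0.021555
The M+2 peak is largest (0.434858); scaling to 100 gives 86.44 : 100.00 : 38.56 : 4.96.

86.44 : 100.00 : 38.56 : 4.96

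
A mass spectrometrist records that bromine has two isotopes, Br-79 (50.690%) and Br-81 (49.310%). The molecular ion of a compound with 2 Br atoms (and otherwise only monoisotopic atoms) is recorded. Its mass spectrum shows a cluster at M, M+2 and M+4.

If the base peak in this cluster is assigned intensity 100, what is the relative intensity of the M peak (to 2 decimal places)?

Term probabilities: M 0.2569, M+2 0.4999, M+4 0.2431. Base peak = M+2.
P(M+2) = C(2,1) × 0.50690^1 × 0.49310^1 = 2 × 0.5069 × 0.4931 = 0.499905 (base)
P(M) = C(2,0) × 0.50690^2 × 0.49310^0 = 1 × 0.25694761 × 1.0000 = 0.256948
Relative intensity = 0.256948 / 0.499905 × 100 = 51.40

51.40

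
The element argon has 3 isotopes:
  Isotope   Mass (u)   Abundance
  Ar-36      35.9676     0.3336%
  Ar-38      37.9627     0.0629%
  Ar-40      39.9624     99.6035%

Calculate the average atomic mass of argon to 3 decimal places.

Weight each isotope mass by its fractional abundance: 0.003336 × 35.9676 + 0.000629 × 37.9627 + 0.996035 × 39.9624
= 0.11999 + 0.02388 + 39.80395 = 39.94782 u

39.948 u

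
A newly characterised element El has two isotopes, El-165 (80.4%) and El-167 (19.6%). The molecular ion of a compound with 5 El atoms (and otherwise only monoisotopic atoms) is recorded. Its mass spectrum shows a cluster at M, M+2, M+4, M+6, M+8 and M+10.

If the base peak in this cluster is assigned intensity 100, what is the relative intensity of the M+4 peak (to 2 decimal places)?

Term probabilities: M 0.3360, M+2 0.4095, M+4 0.1997, M+6 0.0487, M+8 0.0059, M+10 0.0003. Base peak = M+2.
P(M+2) = C(5,1) × 0.804^4 × 0.196^1 = 5 × 0.41785365 × 0.1960 = 0.409497 (base)
P(M+4) = C(5,2) × 0.804^3 × 0.196^2 = 10 × 0.51971846 × 0.038416 = 0.199655
Relative intensity = 0.199655 / 0.409497 × 100 = 48.76

48.76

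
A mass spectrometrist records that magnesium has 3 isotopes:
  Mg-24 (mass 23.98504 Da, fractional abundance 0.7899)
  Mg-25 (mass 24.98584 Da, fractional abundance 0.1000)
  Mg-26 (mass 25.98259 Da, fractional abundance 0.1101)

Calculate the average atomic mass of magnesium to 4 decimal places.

24.3051 Da

The abundance-weighted mean is 0.7899 × 23.98504 + 0.1000 × 24.98584 + 0.1101 × 25.98259
= 18.945783 + 2.498584 + 2.860683 = 24.305050 Da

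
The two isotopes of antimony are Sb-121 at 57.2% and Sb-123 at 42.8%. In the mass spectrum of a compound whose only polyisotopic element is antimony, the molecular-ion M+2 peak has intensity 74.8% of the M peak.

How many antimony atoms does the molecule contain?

1

With n Sb atoms, P(M+2)/P(M) = C(n,1)·p^(n−1)q / p^n = n·q/p = n · 0.428/0.572.
n = 0.748 × 0.572/0.428 = 1.00 ≈ 1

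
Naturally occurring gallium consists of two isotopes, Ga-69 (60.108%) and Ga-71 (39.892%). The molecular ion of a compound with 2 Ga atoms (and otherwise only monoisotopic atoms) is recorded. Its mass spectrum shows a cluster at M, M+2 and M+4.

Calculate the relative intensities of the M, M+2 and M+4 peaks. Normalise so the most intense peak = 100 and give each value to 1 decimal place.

75.3 : 100.0 : 33.2

The 2 Ga atoms are independent, so intensities follow the terms of (0.60108 + 0.39892)^2.
P(M) = 0.60108^2 = 0.361297
P(M+2) = 2 × 0.60108^1 × 0.39892^1 = 0.479566
P(M+4) = 0.39892^2 = 0.159137
The M+2 peak is largest (0.479566); scaling to 100 gives 75.3 : 100.0 : 33.2.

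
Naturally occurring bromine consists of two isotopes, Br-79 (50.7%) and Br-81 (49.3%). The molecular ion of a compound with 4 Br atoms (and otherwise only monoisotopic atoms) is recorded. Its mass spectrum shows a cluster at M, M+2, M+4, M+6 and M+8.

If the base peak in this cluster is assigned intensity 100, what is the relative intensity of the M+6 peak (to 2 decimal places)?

64.83

Term probabilities: M 0.0661, M+2 0.2570, M+4 0.3749, M+6 0.2430, M+8 0.0591. Base peak = M+4.
P(M+4) = C(4,2) × 0.507^2 × 0.493^2 = 6 × 0.257049 × 0.243049 = 0.374853 (base)
P(M+6) = C(4,3) × 0.507^1 × 0.493^3 = 4 × 0.5070 × 0.11982316 = 0.243001
Relative intensity = 0.243001 / 0.374853 × 100 = 64.83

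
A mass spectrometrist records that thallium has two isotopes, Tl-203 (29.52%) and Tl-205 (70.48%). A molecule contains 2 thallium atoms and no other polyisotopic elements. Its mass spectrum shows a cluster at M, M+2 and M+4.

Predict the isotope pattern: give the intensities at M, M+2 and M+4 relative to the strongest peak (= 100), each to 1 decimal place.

17.5 : 83.8 : 100.0

Expanding (0.2952 + 0.7048)^2:
P(M) = 0.2952^2 = 0.087143
P(M+2) = 2 × 0.2952^1 × 0.7048^1 = 0.416114
P(M+4) = 0.7048^2 = 0.496743
The M+4 peak is largest (0.496743); scaling to 100 gives 17.5 : 83.8 : 100.0.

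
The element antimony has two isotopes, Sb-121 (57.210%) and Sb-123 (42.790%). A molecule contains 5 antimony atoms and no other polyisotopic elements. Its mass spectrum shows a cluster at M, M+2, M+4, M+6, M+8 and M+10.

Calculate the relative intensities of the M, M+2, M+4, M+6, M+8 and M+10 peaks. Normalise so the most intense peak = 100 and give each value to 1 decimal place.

Each Sb atom is independently Sb-121 (p = 0.57210) or Sb-123 (q = 0.42790); the cluster is the binomial expansion (p + q)^5.
P(M) = 0.57210^5 = 0.061286
P(M+2) = 5 × 0.57210^4 × 0.42790^1 = 0.229192
P(M+4) = 10 × 0.57210^3 × 0.42790^2 = 0.342847
P(M+6) = 10 × 0.57210^2 × 0.42790^3 = 0.256431
P(M+8) = 5 × 0.57210^1 × 0.42790^4 = 0.095898
P(M+10) = 0.42790^5 = 0.014345
The M+4 peak is largest (0.342847); scaling to 100 gives 17.9 : 66.8 : 100.0 : 74.8 : 28.0 : 4.2.

17.9 : 66.8 : 100.0 : 74.8 : 28.0 : 4.2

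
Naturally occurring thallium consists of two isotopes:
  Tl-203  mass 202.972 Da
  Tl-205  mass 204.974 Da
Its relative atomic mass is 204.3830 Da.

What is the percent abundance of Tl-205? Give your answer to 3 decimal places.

Writing the weighted mean with unknown fraction x of Tl-203:
202.972·x + 204.974·(1 − x) = 204.3830
(202.972 − 204.974)·x = 204.3830 − 204.974
x = -0.5910 / -2.002 = 0.29520 → 29.520% Tl-203, 70.480% Tl-205.

70.480%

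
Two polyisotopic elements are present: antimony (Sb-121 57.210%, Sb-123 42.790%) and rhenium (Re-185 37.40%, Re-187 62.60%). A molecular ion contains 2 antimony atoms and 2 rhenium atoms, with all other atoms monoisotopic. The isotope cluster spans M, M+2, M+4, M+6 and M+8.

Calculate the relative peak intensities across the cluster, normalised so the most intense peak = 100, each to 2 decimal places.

Antimony pattern (n=2): 0.32729841 : 0.48960318 : 0.18309841
Rhenium pattern (n=2): 0.139876 : 0.468248 : 0.391876
Convolve the two distributions (both contribute in 2-u steps):
  M: 0.32729841×0.139876 = 0.045781
  M+2: 0.32729841×0.468248 + 0.48960318×0.139876 = 0.221741
  M+4: 0.32729841×0.391876 + 0.48960318×0.468248 + 0.18309841×0.139876 = 0.383127
  M+6: 0.48960318×0.391876 + 0.18309841×0.468248 = 0.277599
  M+8: 0.18309841×0.391876 = 0.071752
Scale to base peak (0.383127) = 100: 11.95 : 57.88 : 100.00 : 72.46 : 18.73

11.95 : 57.88 : 100.00 : 72.46 : 18.73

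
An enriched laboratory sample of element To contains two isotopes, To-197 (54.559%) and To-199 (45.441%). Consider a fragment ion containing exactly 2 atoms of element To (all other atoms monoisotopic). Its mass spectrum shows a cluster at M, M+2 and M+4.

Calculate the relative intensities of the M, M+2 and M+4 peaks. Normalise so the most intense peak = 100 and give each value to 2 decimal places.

The 2 To atoms are independent, so intensities follow the terms of (0.54559 + 0.45441)^2.
P(M) = 0.54559^2 = 0.297668
P(M+2) = 2 × 0.54559^1 × 0.45441^1 = 0.495843
P(M+4) = 0.45441^2 = 0.206488
The M+2 peak is largest (0.495843); scaling to 100 gives 60.03 : 100.00 : 41.64.

60.03 : 100.00 : 41.64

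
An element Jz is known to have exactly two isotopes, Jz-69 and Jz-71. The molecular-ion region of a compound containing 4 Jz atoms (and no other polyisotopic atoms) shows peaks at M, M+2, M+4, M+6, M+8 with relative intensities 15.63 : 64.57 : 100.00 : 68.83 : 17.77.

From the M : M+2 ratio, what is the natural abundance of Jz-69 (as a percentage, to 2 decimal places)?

Write p for the Jz-69 fraction. I(M+2)/I(M) = [C(4,1)·p^3·(1−p)] / p^4 = 4·(1−p)/p = 64.57/15.63 = 4.1312
(1−p)/p = 4.1312/4 = 1.0328  ⇒  p = 1/(1 + 1.0328) = 0.4919
Jz-69: 49.19%, Jz-71: 50.81%.

49.19%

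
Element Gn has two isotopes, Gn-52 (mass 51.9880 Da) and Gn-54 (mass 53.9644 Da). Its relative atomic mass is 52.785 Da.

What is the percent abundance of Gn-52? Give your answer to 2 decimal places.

59.67%

With x = fraction of Gn-52 (so Gn-54 is 1 − x):
51.9880·x + 53.9644·(1 − x) = 52.785
(51.9880 − 53.9644)·x = 52.785 − 53.9644
x = -1.1794 / -1.9764 = 0.59674 → 59.67% Gn-52, 40.33% Gn-54.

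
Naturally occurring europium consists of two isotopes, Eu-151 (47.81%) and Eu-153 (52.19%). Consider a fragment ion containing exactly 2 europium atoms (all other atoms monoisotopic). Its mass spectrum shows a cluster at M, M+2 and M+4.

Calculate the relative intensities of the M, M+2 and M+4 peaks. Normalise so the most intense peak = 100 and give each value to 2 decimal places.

Each Eu atom is independently Eu-151 (p = 0.4781) or Eu-153 (q = 0.5219); the cluster is the binomial expansion (p + q)^2.
P(M) = 0.4781^2 = 0.228580
P(M+2) = 2 × 0.4781^1 × 0.5219^1 = 0.499041
P(M+4) = 0.5219^2 = 0.272380
The M+2 peak is largest (0.499041); scaling to 100 gives 45.80 : 100.00 : 54.58.

45.80 : 100.00 : 54.58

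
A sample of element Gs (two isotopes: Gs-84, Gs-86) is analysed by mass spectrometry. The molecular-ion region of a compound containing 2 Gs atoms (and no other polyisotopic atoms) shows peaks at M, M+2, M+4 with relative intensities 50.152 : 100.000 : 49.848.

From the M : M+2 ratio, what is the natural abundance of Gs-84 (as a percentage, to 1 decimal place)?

If p is the fraction of Gs that is Gs-84, then I(M+2)/I(M) = [C(2,1)·p^1·(1−p)] / p^2 = 2·(1−p)/p = 100.000/50.152 = 1.9939
(1−p)/p = 1.9939/2 = 0.9970  ⇒  p = 1/(1 + 0.9970) = 0.5008
Gs-84: 50.1%, Gs-86: 49.9%.

50.1%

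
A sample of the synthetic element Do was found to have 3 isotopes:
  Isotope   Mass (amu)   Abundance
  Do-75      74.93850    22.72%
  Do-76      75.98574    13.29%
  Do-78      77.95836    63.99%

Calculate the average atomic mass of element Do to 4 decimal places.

Weight each isotope mass by its fractional abundance: 0.2272 × 74.93850 + 0.1329 × 75.98574 + 0.6399 × 77.95836
= 17.026027 + 10.098505 + 49.885555 = 77.010087 amu

77.0101 amu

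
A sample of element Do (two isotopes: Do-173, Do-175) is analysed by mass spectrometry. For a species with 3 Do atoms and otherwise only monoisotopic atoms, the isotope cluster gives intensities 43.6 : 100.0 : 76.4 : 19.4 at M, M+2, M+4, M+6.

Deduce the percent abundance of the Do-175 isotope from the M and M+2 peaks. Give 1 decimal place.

43.3%

Write p for the Do-173 fraction. I(M+2)/I(M) = [C(3,1)·p^2·(1−p)] / p^3 = 3·(1−p)/p = 100.0/43.6 = 2.2936
(1−p)/p = 2.2936/3 = 0.7645  ⇒  p = 1/(1 + 0.7645) = 0.5667
Do-173: 56.7%, Do-175: 43.3%.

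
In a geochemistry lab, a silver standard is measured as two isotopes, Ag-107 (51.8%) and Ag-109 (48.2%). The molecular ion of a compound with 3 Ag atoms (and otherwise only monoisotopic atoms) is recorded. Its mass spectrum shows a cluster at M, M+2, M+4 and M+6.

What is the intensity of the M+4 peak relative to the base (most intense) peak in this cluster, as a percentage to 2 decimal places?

(0.518 + 0.482)^3 gives M 0.1390, M+2 0.3880, M+4 0.3610, M+6 0.1120; the largest is M+2.
P(M+2) = C(3,1) × 0.518^2 × 0.482^1 = 3 × 0.268324 × 0.4820 = 0.387997 (base)
P(M+4) = C(3,2) × 0.518^1 × 0.482^2 = 3 × 0.5180 × 0.232324 = 0.361031
Relative intensity = 0.361031 / 0.387997 × 100 = 93.05

93.05%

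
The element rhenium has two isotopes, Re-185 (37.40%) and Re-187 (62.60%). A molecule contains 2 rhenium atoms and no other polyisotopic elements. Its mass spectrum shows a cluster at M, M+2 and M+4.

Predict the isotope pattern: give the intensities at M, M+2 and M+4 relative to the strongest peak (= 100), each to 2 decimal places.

Expanding (0.3740 + 0.6260)^2:
P(M) = 0.3740^2 = 0.139876
P(M+2) = 2 × 0.3740^1 × 0.6260^1 = 0.468248
P(M+4) = 0.6260^2 = 0.391876
The M+2 peak is largest (0.468248); scaling to 100 gives 29.87 : 100.00 : 83.69.

29.87 : 100.00 : 83.69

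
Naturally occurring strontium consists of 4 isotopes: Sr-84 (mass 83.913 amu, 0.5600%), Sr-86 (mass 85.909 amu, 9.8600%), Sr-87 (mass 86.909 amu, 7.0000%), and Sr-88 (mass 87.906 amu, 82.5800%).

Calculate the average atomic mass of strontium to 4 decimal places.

87.6169 amu

Average mass = Σ (abundance × isotope mass) = 0.005600 × 83.913 + 0.098600 × 85.909 + 0.070000 × 86.909 + 0.825800 × 87.906
= 0.46991 + 8.47063 + 6.08363 + 72.59277 = 87.61694 amu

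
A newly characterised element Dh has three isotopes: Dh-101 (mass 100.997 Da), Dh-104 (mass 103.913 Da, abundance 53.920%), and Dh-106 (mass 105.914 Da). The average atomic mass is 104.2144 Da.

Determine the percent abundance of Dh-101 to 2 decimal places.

The remaining 46.080% is split between Dh-101 (fraction x) and Dh-106 (fraction 0.46080 − x).
Substituting: 100.997x + 105.914(0.46080 − x) = 48.1845104
(100.997 − 105.914)x = -0.6206608  ⇒  x = 0.12623, y = 0.33457
Dh-101: 12.62%, Dh-106: 33.46%.

12.62%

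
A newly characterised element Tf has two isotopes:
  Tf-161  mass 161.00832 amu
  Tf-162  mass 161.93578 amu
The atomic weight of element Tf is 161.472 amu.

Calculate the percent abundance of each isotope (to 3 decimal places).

Let x be the fractional abundance of Tf-161; then Tf-162 has abundance 1 − x.
161.00832·x + 161.93578·(1 − x) = 161.472
(161.00832 − 161.93578)·x = 161.472 − 161.93578
x = -0.46378 / -0.92746 = 0.50005 → 50.005% Tf-161, 49.995% Tf-162.

Tf-161: 50.005%, Tf-162: 49.995%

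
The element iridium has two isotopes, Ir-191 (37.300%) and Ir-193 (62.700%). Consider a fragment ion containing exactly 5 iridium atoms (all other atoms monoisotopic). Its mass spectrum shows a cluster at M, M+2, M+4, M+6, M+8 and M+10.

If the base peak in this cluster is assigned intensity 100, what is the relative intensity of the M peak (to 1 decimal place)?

2.1

Term probabilities: M 0.0072, M+2 0.0607, M+4 0.2040, M+6 0.3429, M+8 0.2882, M+10 0.0969. Base peak = M+6.
P(M+6) = C(5,3) × 0.37300^2 × 0.62700^3 = 10 × 0.139129 × 0.24649188 = 0.342942 (base)
P(M) = C(5,0) × 0.37300^5 × 0.62700^0 = 1 × 0.00722012 × 1.0000 = 0.007220
Relative intensity = 0.007220 / 0.342942 × 100 = 2.1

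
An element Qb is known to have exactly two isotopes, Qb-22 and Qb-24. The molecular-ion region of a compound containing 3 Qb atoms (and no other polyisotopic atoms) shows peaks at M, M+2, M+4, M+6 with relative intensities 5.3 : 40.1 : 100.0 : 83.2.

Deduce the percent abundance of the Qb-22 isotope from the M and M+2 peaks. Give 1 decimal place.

Write p for the Qb-22 fraction. I(M+2)/I(M) = [C(3,1)·p^2·(1−p)] / p^3 = 3·(1−p)/p = 40.1/5.3 = 7.5660
(1−p)/p = 7.5660/3 = 2.5220  ⇒  p = 1/(1 + 2.5220) = 0.2839
Qb-22: 28.4%, Qb-24: 71.6%.

28.4%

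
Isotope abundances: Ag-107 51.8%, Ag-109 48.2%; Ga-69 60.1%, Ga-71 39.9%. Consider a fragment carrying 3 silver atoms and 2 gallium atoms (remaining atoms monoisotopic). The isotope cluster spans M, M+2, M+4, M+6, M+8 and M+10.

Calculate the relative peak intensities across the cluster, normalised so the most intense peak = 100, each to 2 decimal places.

14.83 : 61.07 : 100.00 : 81.32 : 32.83 : 5.26

Silver pattern (n=3): 0.13899183 : 0.3879965 : 0.3610315 : 0.11198017
Gallium pattern (n=2): 0.361201 : 0.479598 : 0.159201
Convolve the two distributions (both contribute in 2-u steps):
  M: 0.13899183×0.361201 = 0.050204
  M+2: 0.13899183×0.479598 + 0.3879965×0.361201 = 0.206805
  M+4: 0.13899183×0.159201 + 0.3879965×0.479598 + 0.3610315×0.361201 = 0.338615
  M+6: 0.3879965×0.159201 + 0.3610315×0.479598 + 0.11198017×0.361201 = 0.275367
  M+8: 0.3610315×0.159201 + 0.11198017×0.479598 = 0.111182
  M+10: 0.11198017×0.159201 = 0.017827
Scale to base peak (0.338615) = 100: 14.83 : 61.07 : 100.00 : 81.32 : 32.83 : 5.26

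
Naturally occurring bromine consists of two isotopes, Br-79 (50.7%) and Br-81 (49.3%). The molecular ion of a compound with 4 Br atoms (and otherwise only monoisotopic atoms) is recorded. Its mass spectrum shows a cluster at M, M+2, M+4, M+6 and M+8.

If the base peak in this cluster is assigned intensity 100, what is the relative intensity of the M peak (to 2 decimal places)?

17.63

Binomial terms of (0.507 + 0.493)^4: M 0.0661, M+2 0.2570, M+4 0.3749, M+6 0.2430, M+8 0.0591 → M+4 is the base peak.
P(M+4) = C(4,2) × 0.507^2 × 0.493^2 = 6 × 0.257049 × 0.243049 = 0.374853 (base)
P(M) = C(4,0) × 0.507^4 × 0.493^0 = 1 × 0.06607419 × 1.0000 = 0.066074
Relative intensity = 0.066074 / 0.374853 × 100 = 17.63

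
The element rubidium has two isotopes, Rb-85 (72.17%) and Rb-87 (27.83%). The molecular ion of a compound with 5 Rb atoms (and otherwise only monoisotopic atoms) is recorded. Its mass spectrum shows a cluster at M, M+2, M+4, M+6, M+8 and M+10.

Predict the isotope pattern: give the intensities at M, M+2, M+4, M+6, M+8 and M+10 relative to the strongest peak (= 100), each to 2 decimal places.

Expanding (0.7217 + 0.2783)^5:
P(M) = 0.7217^5 = 0.195787
P(M+2) = 5 × 0.7217^4 × 0.2783^1 = 0.377494
P(M+4) = 10 × 0.7217^3 × 0.2783^2 = 0.291136
P(M+6) = 10 × 0.7217^2 × 0.2783^3 = 0.112267
P(M+8) = 5 × 0.7217^1 × 0.2783^4 = 0.021646
P(M+10) = 0.2783^5 = 0.001669
The M+2 peak is largest (0.377494); scaling to 100 gives 51.86 : 100.00 : 77.12 : 29.74 : 5.73 : 0.44.

51.86 : 100.00 : 77.12 : 29.74 : 5.73 : 0.44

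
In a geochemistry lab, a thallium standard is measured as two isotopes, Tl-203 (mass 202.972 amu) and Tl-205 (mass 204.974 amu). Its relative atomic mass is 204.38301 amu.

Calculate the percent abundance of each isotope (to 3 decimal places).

Writing the weighted mean with unknown fraction x of Tl-203:
202.972·x + 204.974·(1 − x) = 204.38301
(202.972 − 204.974)·x = 204.38301 − 204.974
x = -0.59099 / -2.002 = 0.29520 → 29.520% Tl-203, 70.480% Tl-205.

Tl-203: 29.520%, Tl-205: 70.480%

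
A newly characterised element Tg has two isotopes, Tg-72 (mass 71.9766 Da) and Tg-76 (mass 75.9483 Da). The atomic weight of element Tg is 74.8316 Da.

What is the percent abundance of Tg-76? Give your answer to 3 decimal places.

Writing the weighted mean with unknown fraction x of Tg-72:
71.9766·x + 75.9483·(1 − x) = 74.8316
(71.9766 − 75.9483)·x = 74.8316 − 75.9483
x = -1.1167 / -3.9717 = 0.28116 → 28.116% Tg-72, 71.884% Tg-76.

71.884%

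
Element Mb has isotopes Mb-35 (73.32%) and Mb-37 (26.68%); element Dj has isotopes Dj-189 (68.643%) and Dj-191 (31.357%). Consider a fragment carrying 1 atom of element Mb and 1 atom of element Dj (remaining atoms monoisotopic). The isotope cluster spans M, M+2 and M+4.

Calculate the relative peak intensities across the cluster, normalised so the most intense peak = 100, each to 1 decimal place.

Element Mb pattern (n=1): 0.7332 : 0.2668
Element Dj pattern (n=1): 0.68643 : 0.31357
Convolve the two distributions (both contribute in 2-u steps):
  M: 0.7332×0.68643 = 0.503290
  M+2: 0.7332×0.31357 + 0.2668×0.68643 = 0.413049
  M+4: 0.2668×0.31357 = 0.083660
Scale to base peak (0.503290) = 100: 100.0 : 82.1 : 16.6

100.0 : 82.1 : 16.6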